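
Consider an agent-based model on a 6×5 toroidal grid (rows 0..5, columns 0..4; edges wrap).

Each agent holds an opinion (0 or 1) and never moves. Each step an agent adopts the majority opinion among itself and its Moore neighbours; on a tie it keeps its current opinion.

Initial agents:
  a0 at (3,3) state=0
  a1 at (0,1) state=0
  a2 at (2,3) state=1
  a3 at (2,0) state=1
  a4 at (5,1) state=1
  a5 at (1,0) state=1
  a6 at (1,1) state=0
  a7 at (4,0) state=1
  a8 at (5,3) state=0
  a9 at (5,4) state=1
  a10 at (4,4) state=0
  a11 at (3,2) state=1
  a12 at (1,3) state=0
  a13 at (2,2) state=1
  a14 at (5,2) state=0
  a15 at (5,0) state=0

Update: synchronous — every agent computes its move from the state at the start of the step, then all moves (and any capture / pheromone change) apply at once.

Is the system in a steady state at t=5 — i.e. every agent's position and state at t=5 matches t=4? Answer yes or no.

yes

t=1: a0@(3,3):1 a1@(0,1):0 a2@(2,3):1 a3@(2,0):1 a4@(5,1):0 a5@(1,0):1 a6@(1,1):1 a7@(4,0):1 a8@(5,3):0 a9@(5,4):0 a10@(4,4):0 a11@(3,2):1 a12@(1,3):1 a13@(2,2):1 a14@(5,2):0 a15@(5,0):0
t=2: a0@(3,3):1 a1@(0,1):0 a2@(2,3):1 a3@(2,0):1 a4@(5,1):0 a5@(1,0):1 a6@(1,1):1 a7@(4,0):0 a8@(5,3):0 a9@(5,4):0 a10@(4,4):0 a11@(3,2):1 a12@(1,3):1 a13@(2,2):1 a14@(5,2):0 a15@(5,0):0
t=3: (unchanged — steady state)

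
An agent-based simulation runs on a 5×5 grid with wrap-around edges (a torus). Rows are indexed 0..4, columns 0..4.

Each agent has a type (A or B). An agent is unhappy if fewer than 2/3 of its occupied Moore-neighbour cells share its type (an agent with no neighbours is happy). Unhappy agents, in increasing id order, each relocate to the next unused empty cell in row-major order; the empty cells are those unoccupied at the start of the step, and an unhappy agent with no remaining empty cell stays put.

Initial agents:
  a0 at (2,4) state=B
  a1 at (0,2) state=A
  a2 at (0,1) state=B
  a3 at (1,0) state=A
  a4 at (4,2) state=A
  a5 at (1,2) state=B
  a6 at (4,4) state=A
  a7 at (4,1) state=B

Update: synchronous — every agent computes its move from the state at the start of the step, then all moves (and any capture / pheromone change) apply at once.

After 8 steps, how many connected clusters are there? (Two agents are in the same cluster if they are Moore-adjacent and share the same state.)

t=1: a0@(0,0):B a1@(0,3):A a2@(0,4):B a3@(1,1):A a4@(1,3):A a5@(1,4):B a6@(4,4):A a7@(2,0):B
t=2: a0@(0,1):B a1@(0,2):A a2@(1,0):B a3@(1,2):A a4@(2,1):A a5@(2,2):B a6@(2,3):A a7@(2,4):B
t=3: a0@(0,0):B a1@(0,3):A a2@(1,0):B a3@(0,4):A a4@(1,1):A a5@(1,3):B a6@(1,4):A a7@(2,0):B
t=4: a0@(0,1):B a1@(0,3):A a2@(0,2):B a3@(1,2):A a4@(2,1):A a5@(2,2):B a6@(2,3):A a7@(2,4):B
t=5: a0@(0,0):B a1@(0,4):A a2@(1,0):B a3@(1,1):A a4@(1,3):A a5@(1,4):B a6@(2,0):A a7@(3,0):B
t=6: a0@(0,1):B a1@(0,2):A a2@(0,3):B a3@(1,2):A a4@(2,1):A a5@(2,2):B a6@(2,3):A a7@(2,4):B
t=7: a0@(0,0):B a1@(0,4):A a2@(1,0):B a3@(1,1):A a4@(1,3):A a5@(1,4):B a6@(2,0):A a7@(3,0):B
t=8: a0@(0,1):B a1@(0,2):A a2@(0,3):B a3@(1,2):A a4@(2,1):A a5@(2,2):B a6@(2,3):A a7@(2,4):B

5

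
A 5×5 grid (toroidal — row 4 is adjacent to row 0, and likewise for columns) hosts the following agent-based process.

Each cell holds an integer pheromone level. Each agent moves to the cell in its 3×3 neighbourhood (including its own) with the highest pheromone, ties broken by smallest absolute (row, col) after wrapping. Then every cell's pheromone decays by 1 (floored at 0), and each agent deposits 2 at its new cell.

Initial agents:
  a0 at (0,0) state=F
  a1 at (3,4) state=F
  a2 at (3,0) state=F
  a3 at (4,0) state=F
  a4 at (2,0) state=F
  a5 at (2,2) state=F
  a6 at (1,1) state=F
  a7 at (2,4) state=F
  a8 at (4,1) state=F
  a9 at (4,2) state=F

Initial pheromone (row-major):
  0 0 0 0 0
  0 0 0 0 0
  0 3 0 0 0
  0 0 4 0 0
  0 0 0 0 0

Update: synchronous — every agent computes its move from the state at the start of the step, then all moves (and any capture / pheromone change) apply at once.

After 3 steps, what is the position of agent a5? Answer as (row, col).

(3, 2)

t=1: a0@(0,0) a1@(2,0) a2@(2,1) a3@(0,0) a4@(2,1) a5@(3,2) a6@(2,1) a7@(1,0) a8@(3,2) a9@(3,2) | pheromone: 4 0 0 0 0 / 2 0 0 0 0 / 2 8 0 0 0 / 0 0 9 0 0 / 0 0 0 0 0
t=2: a0@(0,0) a1@(2,1) a2@(3,2) a3@(0,0) a4@(3,2) a5@(3,2) a6@(3,2) a7@(2,1) a8@(3,2) a9@(3,2) | pheromone: 7 0 0 0 0 / 1 0 0 0 0 / 1 11 0 0 0 / 0 0 20 0 0 / 0 0 0 0 0
t=3: a0@(0,0) a1@(3,2) a2@(3,2) a3@(0,0) a4@(3,2) a5@(3,2) a6@(3,2) a7@(3,2) a8@(3,2) a9@(3,2) | pheromone: 10 0 0 0 0 / 0 0 0 0 0 / 0 10 0 0 0 / 0 0 35 0 0 / 0 0 0 0 0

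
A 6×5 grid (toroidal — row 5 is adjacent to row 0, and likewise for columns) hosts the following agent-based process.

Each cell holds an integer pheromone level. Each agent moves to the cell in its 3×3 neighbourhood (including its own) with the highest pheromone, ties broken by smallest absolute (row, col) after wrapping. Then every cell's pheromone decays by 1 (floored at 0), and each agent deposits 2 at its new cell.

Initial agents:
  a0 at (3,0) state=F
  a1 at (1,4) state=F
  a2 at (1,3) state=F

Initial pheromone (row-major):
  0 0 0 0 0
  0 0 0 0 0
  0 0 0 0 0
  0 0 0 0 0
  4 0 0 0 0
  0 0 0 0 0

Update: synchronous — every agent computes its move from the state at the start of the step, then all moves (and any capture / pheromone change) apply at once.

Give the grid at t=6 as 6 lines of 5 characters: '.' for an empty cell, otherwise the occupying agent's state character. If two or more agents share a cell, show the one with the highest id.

F.F..
.....
.....
.....
F....
.....

t=1: a0@(4,0) a1@(0,0) a2@(0,2) | pheromone: 2 0 2 0 0 / 0 0 0 0 0 / 0 0 0 0 0 / 0 0 0 0 0 / 5 0 0 0 0 / 0 0 0 0 0
t=2: a0@(4,0) a1@(0,0) a2@(0,2) | pheromone: 3 0 3 0 0 / 0 0 0 0 0 / 0 0 0 0 0 / 0 0 0 0 0 / 6 0 0 0 0 / 0 0 0 0 0
t=3: a0@(4,0) a1@(0,0) a2@(0,2) | pheromone: 4 0 4 0 0 / 0 0 0 0 0 / 0 0 0 0 0 / 0 0 0 0 0 / 7 0 0 0 0 / 0 0 0 0 0
t=4: a0@(4,0) a1@(0,0) a2@(0,2) | pheromone: 5 0 5 0 0 / 0 0 0 0 0 / 0 0 0 0 0 / 0 0 0 0 0 / 8 0 0 0 0 / 0 0 0 0 0
t=5: a0@(4,0) a1@(0,0) a2@(0,2) | pheromone: 6 0 6 0 0 / 0 0 0 0 0 / 0 0 0 0 0 / 0 0 0 0 0 / 9 0 0 0 0 / 0 0 0 0 0
t=6: a0@(4,0) a1@(0,0) a2@(0,2) | pheromone: 7 0 7 0 0 / 0 0 0 0 0 / 0 0 0 0 0 / 0 0 0 0 0 / 10 0 0 0 0 / 0 0 0 0 0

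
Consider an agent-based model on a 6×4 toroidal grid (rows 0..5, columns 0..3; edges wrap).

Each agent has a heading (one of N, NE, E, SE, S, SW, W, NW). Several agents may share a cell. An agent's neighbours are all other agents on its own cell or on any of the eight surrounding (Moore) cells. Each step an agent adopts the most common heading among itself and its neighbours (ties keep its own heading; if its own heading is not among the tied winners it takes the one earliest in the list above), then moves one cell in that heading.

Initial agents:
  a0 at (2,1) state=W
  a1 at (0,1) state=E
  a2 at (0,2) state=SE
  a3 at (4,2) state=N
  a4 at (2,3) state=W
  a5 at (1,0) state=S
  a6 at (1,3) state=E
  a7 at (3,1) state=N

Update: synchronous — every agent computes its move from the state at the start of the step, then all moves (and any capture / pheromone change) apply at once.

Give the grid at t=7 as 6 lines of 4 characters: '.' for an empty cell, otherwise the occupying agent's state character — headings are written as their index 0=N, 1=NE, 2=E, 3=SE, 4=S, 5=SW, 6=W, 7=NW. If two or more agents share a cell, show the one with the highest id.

22..
..22
..2.
....
....
....

t=1: a0@(2,0):W a1@(0,2):E a2@(0,3):E a3@(3,2):N a4@(2,2):W a5@(1,1):E a6@(1,0):E a7@(2,1):N
t=2: a0@(2,1):E a1@(0,3):E a2@(0,0):E a3@(2,2):N a4@(1,2):N a5@(1,2):E a6@(1,1):E a7@(1,1):N
t=3: a0@(2,2):E a1@(0,0):E a2@(0,1):E a3@(1,2):N a4@(1,3):E a5@(1,3):E a6@(1,2):E a7@(1,2):E
t=4: a0@(2,3):E a1@(0,1):E a2@(0,2):E a3@(1,3):E a4@(1,0):E a5@(1,0):E a6@(1,3):E a7@(1,3):E
t=5: a0@(2,0):E a1@(0,2):E a2@(0,3):E a3@(1,0):E a4@(1,1):E a5@(1,1):E a6@(1,0):E a7@(1,0):E
t=6: a0@(2,1):E a1@(0,3):E a2@(0,0):E a3@(1,1):E a4@(1,2):E a5@(1,2):E a6@(1,1):E a7@(1,1):E
t=7: a0@(2,2):E a1@(0,0):E a2@(0,1):E a3@(1,2):E a4@(1,3):E a5@(1,3):E a6@(1,2):E a7@(1,2):E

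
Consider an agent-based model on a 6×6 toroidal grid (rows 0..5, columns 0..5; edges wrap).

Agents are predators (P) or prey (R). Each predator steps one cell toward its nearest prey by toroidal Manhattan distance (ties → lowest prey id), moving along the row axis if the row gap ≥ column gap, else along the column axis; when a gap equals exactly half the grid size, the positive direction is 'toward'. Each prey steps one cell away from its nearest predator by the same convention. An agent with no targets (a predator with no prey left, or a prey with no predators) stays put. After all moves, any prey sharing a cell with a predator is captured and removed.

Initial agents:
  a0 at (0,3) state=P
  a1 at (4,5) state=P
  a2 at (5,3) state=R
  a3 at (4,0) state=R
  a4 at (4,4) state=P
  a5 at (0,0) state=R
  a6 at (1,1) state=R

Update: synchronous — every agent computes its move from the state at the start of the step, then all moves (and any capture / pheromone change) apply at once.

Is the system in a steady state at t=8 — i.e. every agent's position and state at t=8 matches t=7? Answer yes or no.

no

t=1: a0@(5,3):P a1@(4,0):P a2@(4,3):R a3@(4,1):R a4@(5,4):P a5@(0,5):R a6@(1,0):R
t=2: a0@(4,3):P a1@(4,1):P a2@(3,3):R a3@(4,2):R a4@(4,4):P a5@(1,5):R a6@(0,0):R
t=3: a0@(3,3):P a1@(4,2):P a2@(2,3):R a3@(4,1):R a4@(3,4):P a5@(0,5):R a6@(1,0):R
t=4: a0@(2,3):P a1@(4,1):P a2@(1,3):R a3@(4,0):R a4@(2,4):P a5@(5,5):R a6@(0,0):R
t=5: a0@(1,3):P a1@(4,0):P a2@(0,3):R a3@(4,5):R a4@(1,4):P a5@(5,4):R a6@(1,0):R
t=6: a0@(0,3):P a1@(4,5):P a2@(5,3):R a3@(4,4):R a4@(0,4):P a5@(4,4):R a6@(1,1):R
t=7: a0@(5,3):P a1@(4,4):P a2@(4,3):R a3@(4,3):R a4@(5,4):P a5@(4,3):R a6@(1,0):R
t=8: a0@(4,3):P a1@(4,3):P a2@(3,3):R a3@(3,3):R a4@(4,4):P a5@(3,3):R a6@(2,0):R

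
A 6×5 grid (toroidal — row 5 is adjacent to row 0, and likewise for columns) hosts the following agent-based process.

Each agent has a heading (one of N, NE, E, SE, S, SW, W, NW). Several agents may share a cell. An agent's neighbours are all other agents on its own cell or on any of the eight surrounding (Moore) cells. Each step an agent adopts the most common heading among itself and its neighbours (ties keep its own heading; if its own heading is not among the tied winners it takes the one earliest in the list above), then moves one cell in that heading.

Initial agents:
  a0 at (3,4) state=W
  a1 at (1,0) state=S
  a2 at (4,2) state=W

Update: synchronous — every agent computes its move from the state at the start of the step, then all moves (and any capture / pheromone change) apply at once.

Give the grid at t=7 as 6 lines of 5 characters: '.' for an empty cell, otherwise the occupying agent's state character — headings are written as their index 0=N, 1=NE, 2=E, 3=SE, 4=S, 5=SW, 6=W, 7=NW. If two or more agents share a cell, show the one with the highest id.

t=1: a0@(3,3):W a1@(2,0):S a2@(4,1):W
t=2: a0@(3,2):W a1@(3,0):S a2@(4,0):W
t=3: a0@(3,1):W a1@(4,0):S a2@(4,4):W
t=4: a0@(3,0):W a1@(4,4):W a2@(4,3):W
t=5: a0@(3,4):W a1@(4,3):W a2@(4,2):W
t=6: a0@(3,3):W a1@(4,2):W a2@(4,1):W
t=7: a0@(3,2):W a1@(4,1):W a2@(4,0):W

.....
.....
.....
..6..
66...
.....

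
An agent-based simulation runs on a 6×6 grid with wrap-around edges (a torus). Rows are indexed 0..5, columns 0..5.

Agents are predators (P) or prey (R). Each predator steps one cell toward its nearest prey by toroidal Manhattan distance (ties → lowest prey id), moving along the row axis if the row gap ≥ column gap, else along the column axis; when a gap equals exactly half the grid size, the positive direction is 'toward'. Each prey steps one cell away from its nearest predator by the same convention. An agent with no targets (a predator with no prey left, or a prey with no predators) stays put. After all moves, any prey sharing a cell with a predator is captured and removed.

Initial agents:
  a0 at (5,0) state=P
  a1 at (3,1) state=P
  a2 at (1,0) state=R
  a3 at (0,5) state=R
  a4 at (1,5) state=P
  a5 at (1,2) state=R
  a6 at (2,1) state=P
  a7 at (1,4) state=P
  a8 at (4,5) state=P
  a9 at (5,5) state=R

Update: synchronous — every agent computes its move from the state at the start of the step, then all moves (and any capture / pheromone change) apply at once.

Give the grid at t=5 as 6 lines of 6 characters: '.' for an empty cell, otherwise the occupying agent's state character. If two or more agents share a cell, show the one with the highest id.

...P..
......
......
......
......
.PP...

t=1: a0@(5,5):P a1@(2,1):P a4@(1,0):P a5@(0,2):R a6@(1,1):P a7@(1,5):P a8@(5,5):P a9@(5,4):R
t=2: a0@(5,4):P a1@(1,1):P a4@(1,1):P a5@(5,2):R a6@(0,1):P a7@(0,5):P a8@(5,4):P a9@(5,3):R
t=3: a0@(5,3):P a1@(0,1):P a4@(0,1):P a6@(5,1):P a7@(0,4):P a8@(5,3):P a9@(5,2):R
t=4: a0@(5,2):P a1@(5,1):P a4@(5,1):P a6@(5,2):P a7@(0,3):P a8@(5,2):P
t=5: (unchanged — steady state)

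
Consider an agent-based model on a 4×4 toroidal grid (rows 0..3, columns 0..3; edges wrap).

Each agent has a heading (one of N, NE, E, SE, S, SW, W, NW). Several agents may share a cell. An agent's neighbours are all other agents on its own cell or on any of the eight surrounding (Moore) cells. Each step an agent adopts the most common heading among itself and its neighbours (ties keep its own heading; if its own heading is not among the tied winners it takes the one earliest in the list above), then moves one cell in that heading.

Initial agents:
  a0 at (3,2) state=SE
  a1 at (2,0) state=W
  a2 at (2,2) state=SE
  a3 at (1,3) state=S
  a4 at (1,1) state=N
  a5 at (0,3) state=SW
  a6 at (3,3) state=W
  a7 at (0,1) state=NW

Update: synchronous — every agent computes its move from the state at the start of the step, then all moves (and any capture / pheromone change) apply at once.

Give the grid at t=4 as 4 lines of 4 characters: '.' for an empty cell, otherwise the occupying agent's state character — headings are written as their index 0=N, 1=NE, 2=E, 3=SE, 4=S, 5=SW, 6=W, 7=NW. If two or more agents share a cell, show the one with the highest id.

t=1: a0@(0,3):SE a1@(2,3):W a2@(3,3):SE a3@(2,3):S a4@(0,1):N a5@(1,2):SW a6@(3,2):W a7@(3,0):NW
t=2: a0@(1,0):SE a1@(2,2):W a2@(0,0):SE a3@(2,2):W a4@(3,1):N a5@(2,1):SW a6@(3,1):W a7@(0,1):SE
t=3: a0@(2,1):SE a1@(2,1):W a2@(1,1):SE a3@(2,1):W a4@(3,0):W a5@(2,0):W a6@(3,0):W a7@(1,2):SE
t=4: a0@(2,0):W a1@(2,0):W a2@(2,2):SE a3@(2,0):W a4@(3,3):W a5@(2,3):W a6@(3,3):W a7@(2,3):SE

....
....
6.33
...6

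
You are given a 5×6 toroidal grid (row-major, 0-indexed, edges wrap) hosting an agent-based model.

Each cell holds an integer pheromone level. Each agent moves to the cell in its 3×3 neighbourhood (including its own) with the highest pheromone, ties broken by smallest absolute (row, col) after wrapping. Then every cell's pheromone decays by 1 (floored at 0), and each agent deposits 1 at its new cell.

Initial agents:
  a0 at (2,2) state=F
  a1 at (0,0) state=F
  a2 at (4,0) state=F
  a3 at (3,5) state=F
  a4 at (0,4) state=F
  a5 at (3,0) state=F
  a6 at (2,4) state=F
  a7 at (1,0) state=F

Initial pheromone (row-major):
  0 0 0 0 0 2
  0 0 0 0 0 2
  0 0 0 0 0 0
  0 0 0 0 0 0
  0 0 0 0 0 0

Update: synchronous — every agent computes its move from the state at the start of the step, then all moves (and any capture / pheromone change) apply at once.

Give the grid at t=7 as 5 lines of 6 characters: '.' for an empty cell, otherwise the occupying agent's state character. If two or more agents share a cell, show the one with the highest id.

t=1: a0@(1,1) a1@(0,5) a2@(0,5) a3@(2,0) a4@(0,5) a5@(2,0) a6@(1,5) a7@(0,5) | pheromone: 0 0 0 0 0 5 / 0 1 0 0 0 2 / 2 0 0 0 0 0 / 0 0 0 0 0 0 / 0 0 0 0 0 0
t=2: a0@(2,0) a1@(0,5) a2@(0,5) a3@(1,5) a4@(0,5) a5@(1,5) a6@(0,5) a7@(0,5) | pheromone: 0 0 0 0 0 9 / 0 0 0 0 0 3 / 2 0 0 0 0 0 / 0 0 0 0 0 0 / 0 0 0 0 0 0
t=3: a0@(1,5) a1@(0,5) a2@(0,5) a3@(0,5) a4@(0,5) a5@(0,5) a6@(0,5) a7@(0,5) | pheromone: 0 0 0 0 0 15 / 0 0 0 0 0 3 / 1 0 0 0 0 0 / 0 0 0 0 0 0 / 0 0 0 0 0 0
t=4: a0@(0,5) a1@(0,5) a2@(0,5) a3@(0,5) a4@(0,5) a5@(0,5) a6@(0,5) a7@(0,5) | pheromone: 0 0 0 0 0 22 / 0 0 0 0 0 2 / 0 0 0 0 0 0 / 0 0 0 0 0 0 / 0 0 0 0 0 0
t=5: a0@(0,5) a1@(0,5) a2@(0,5) a3@(0,5) a4@(0,5) a5@(0,5) a6@(0,5) a7@(0,5) | pheromone: 0 0 0 0 0 29 / 0 0 0 0 0 1 / 0 0 0 0 0 0 / 0 0 0 0 0 0 / 0 0 0 0 0 0
t=6: a0@(0,5) a1@(0,5) a2@(0,5) a3@(0,5) a4@(0,5) a5@(0,5) a6@(0,5) a7@(0,5) | pheromone: 0 0 0 0 0 36 / 0 0 0 0 0 0 / 0 0 0 0 0 0 / 0 0 0 0 0 0 / 0 0 0 0 0 0
t=7: a0@(0,5) a1@(0,5) a2@(0,5) a3@(0,5) a4@(0,5) a5@(0,5) a6@(0,5) a7@(0,5) | pheromone: 0 0 0 0 0 43 / 0 0 0 0 0 0 / 0 0 0 0 0 0 / 0 0 0 0 0 0 / 0 0 0 0 0 0

.....F
......
......
......
......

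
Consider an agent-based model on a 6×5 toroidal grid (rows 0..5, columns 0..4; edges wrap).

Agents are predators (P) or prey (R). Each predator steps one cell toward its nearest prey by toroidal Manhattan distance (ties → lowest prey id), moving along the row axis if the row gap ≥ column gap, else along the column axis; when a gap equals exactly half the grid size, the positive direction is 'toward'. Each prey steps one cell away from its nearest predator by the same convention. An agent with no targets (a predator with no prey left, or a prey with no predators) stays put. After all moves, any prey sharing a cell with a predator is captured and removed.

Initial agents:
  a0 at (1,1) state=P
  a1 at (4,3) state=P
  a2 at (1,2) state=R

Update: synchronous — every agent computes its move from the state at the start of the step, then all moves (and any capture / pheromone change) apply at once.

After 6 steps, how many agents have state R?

1

t=1: a0@(1,2):P a1@(5,3):P a2@(1,3):R
t=2: a0@(1,3):P a1@(0,3):P a2@(1,4):R
t=3: a0@(1,4):P a1@(1,3):P a2@(1,0):R
t=4: a0@(1,0):P a1@(1,4):P a2@(1,1):R
t=5: a0@(1,1):P a1@(1,0):P a2@(1,2):R
t=6: a0@(1,2):P a1@(1,1):P a2@(1,3):R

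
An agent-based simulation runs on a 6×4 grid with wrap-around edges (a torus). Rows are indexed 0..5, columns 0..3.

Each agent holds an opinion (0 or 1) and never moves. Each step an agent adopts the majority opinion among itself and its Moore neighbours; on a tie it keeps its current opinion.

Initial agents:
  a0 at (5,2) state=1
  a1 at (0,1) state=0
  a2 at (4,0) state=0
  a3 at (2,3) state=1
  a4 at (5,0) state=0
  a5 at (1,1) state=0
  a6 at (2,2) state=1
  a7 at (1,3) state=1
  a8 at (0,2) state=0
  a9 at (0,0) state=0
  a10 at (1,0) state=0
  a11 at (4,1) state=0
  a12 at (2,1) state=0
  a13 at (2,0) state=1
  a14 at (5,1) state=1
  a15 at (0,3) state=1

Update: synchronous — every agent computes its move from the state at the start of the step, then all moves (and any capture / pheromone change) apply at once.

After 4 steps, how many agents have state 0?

12

t=1: a0@(5,2):1 a1@(0,1):0 a2@(4,0):0 a3@(2,3):1 a4@(5,0):0 a5@(1,1):0 a6@(2,2):1 a7@(1,3):1 a8@(0,2):1 a9@(0,0):0 a10@(1,0):0 a11@(4,1):0 a12@(2,1):0 a13@(2,0):1 a14@(5,1):0 a15@(0,3):0
t=2: a0@(5,2):0 a1@(0,1):0 a2@(4,0):0 a3@(2,3):1 a4@(5,0):0 a5@(1,1):0 a6@(2,2):1 a7@(1,3):1 a8@(0,2):0 a9@(0,0):0 a10@(1,0):0 a11@(4,1):0 a12@(2,1):0 a13@(2,0):1 a14@(5,1):0 a15@(0,3):0
t=3: (unchanged — steady state)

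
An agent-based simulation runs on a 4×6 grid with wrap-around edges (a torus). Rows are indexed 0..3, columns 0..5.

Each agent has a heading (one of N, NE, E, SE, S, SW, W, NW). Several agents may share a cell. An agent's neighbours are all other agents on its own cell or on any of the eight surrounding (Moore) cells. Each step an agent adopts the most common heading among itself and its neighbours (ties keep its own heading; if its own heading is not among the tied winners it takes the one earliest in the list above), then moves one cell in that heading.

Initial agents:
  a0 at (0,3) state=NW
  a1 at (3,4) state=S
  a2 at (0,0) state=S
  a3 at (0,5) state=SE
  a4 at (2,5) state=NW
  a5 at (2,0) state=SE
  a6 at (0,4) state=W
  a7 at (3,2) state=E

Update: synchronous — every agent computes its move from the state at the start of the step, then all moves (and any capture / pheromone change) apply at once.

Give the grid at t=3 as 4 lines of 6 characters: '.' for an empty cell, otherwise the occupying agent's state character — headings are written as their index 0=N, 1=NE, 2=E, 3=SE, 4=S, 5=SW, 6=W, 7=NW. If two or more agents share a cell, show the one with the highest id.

.7....
77....
.7....
477..4

t=1: a0@(3,2):NW a1@(2,3):NW a2@(1,0):S a3@(1,5):S a4@(1,4):NW a5@(3,1):SE a6@(0,3):W a7@(3,3):E
t=2: a0@(2,1):NW a1@(1,2):NW a2@(2,0):S a3@(2,5):S a4@(0,3):NW a5@(0,2):SE a6@(3,2):NW a7@(2,2):NW
t=3: a0@(1,0):NW a1@(0,1):NW a2@(3,0):S a3@(3,5):S a4@(3,2):NW a5@(3,1):NW a6@(2,1):NW a7@(1,1):NW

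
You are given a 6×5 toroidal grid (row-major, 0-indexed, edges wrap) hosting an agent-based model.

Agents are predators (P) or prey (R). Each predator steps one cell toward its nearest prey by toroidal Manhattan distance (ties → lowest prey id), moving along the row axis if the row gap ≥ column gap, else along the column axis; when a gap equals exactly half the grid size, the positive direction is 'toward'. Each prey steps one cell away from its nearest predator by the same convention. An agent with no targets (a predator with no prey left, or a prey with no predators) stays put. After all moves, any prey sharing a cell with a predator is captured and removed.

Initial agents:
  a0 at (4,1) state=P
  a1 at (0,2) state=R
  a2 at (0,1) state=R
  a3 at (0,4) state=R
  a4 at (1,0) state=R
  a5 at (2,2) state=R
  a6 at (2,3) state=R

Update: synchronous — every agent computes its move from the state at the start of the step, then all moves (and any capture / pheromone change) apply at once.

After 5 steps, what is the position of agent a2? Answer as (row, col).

(5, 1)

t=1: a0@(5,1):P a1@(1,2):R a2@(1,1):R a3@(1,4):R a4@(0,0):R a5@(1,2):R a6@(1,3):R
t=2: a0@(0,1):P a1@(2,2):R a2@(2,1):R a3@(2,4):R a4@(1,0):R a5@(2,2):R a6@(2,3):R
t=3: a0@(1,1):P a1@(3,2):R a2@(3,1):R a3@(3,4):R a4@(2,0):R a5@(3,2):R a6@(3,3):R
t=4: a0@(2,1):P a1@(4,2):R a2@(4,1):R a3@(4,4):R a4@(3,0):R a5@(4,2):R a6@(4,3):R
t=5: a0@(3,1):P a1@(5,2):R a2@(5,1):R a3@(5,4):R a4@(4,0):R a5@(5,2):R a6@(5,3):R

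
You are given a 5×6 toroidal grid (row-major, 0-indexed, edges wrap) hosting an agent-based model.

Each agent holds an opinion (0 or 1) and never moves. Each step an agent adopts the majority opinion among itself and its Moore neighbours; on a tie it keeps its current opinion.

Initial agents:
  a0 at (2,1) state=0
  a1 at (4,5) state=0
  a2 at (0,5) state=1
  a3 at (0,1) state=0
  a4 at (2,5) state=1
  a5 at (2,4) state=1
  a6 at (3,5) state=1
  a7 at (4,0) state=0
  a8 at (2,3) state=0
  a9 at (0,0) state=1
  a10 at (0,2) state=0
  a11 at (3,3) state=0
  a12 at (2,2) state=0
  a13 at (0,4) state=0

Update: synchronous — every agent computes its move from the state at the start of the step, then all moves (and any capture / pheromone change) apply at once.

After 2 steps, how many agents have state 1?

t=1: a0@(2,1):0 a1@(4,5):0 a2@(0,5):0 a3@(0,1):0 a4@(2,5):1 a5@(2,4):1 a6@(3,5):1 a7@(4,0):0 a8@(2,3):0 a9@(0,0):0 a10@(0,2):0 a11@(3,3):0 a12@(2,2):0 a13@(0,4):0
t=2: (unchanged — steady state)

3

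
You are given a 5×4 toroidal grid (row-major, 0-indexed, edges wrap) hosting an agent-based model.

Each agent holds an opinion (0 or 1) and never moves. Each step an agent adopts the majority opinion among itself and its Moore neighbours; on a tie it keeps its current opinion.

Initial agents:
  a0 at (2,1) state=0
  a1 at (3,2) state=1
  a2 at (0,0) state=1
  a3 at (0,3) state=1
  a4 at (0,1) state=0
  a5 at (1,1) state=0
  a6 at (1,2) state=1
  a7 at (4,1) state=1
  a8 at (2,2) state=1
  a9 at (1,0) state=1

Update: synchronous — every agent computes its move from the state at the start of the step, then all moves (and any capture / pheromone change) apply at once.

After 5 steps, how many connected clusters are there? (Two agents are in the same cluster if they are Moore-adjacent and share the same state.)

t=1: a0@(2,1):1 a1@(3,2):1 a2@(0,0):1 a3@(0,3):1 a4@(0,1):1 a5@(1,1):1 a6@(1,2):1 a7@(4,1):1 a8@(2,2):1 a9@(1,0):1
t=2: (unchanged — steady state)

1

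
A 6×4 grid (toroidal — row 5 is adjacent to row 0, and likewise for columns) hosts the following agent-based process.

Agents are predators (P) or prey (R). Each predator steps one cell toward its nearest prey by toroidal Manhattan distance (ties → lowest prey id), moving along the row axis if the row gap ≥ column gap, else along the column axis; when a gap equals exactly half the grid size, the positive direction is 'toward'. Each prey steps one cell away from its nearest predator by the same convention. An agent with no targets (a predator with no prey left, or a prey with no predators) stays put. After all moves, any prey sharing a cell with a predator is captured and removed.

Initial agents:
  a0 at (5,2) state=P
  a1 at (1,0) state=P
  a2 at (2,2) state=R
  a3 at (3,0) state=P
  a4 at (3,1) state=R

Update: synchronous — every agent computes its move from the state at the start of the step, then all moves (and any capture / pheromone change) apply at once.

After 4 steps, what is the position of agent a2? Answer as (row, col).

(4, 2)

t=1: a0@(0,2):P a1@(1,1):P a2@(1,2):R a3@(3,1):P a4@(3,2):R
t=2: a0@(1,2):P a1@(1,2):P a2@(2,2):R a3@(3,2):P a4@(3,3):R
t=3: a0@(2,2):P a1@(2,2):P a2@(3,2):R a3@(2,2):P a4@(3,0):R
t=4: a0@(3,2):P a1@(3,2):P a2@(4,2):R a3@(3,2):P a4@(3,3):R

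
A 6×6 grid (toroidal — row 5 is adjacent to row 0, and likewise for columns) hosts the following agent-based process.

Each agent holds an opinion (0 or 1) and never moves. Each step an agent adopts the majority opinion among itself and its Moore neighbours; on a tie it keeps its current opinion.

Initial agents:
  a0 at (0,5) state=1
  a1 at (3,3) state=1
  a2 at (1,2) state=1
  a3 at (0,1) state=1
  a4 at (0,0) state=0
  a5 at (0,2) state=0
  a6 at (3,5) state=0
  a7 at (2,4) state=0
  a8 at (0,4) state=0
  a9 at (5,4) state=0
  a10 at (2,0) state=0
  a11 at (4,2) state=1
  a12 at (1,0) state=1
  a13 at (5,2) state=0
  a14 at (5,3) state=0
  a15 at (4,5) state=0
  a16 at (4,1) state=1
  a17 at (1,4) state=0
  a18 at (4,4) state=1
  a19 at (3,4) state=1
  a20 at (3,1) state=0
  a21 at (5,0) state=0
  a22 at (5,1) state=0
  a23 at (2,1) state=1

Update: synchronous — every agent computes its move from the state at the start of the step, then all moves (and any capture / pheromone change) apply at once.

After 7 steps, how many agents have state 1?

t=1: a0@(0,5):0 a1@(3,3):1 a2@(1,2):1 a3@(0,1):0 a4@(0,0):0 a5@(0,2):0 a6@(3,5):0 a7@(2,4):0 a8@(0,4):0 a9@(5,4):0 a10@(2,0):0 a11@(4,2):0 a12@(1,0):1 a13@(5,2):0 a14@(5,3):0 a15@(4,5):0 a16@(4,1):0 a17@(1,4):0 a18@(4,4):0 a19@(3,4):1 a20@(3,1):1 a21@(5,0):0 a22@(5,1):0 a23@(2,1):1
t=2: a0@(0,5):0 a1@(3,3):0 a2@(1,2):1 a3@(0,1):0 a4@(0,0):0 a5@(0,2):0 a6@(3,5):0 a7@(2,4):0 a8@(0,4):0 a9@(5,4):0 a10@(2,0):1 a11@(4,2):0 a12@(1,0):0 a13@(5,2):0 a14@(5,3):0 a15@(4,5):0 a16@(4,1):0 a17@(1,4):0 a18@(4,4):0 a19@(3,4):0 a20@(3,1):0 a21@(5,0):0 a22@(5,1):0 a23@(2,1):1
t=3: a0@(0,5):0 a1@(3,3):0 a2@(1,2):1 a3@(0,1):0 a4@(0,0):0 a5@(0,2):0 a6@(3,5):0 a7@(2,4):0 a8@(0,4):0 a9@(5,4):0 a10@(2,0):0 a11@(4,2):0 a12@(1,0):0 a13@(5,2):0 a14@(5,3):0 a15@(4,5):0 a16@(4,1):0 a17@(1,4):0 a18@(4,4):0 a19@(3,4):0 a20@(3,1):0 a21@(5,0):0 a22@(5,1):0 a23@(2,1):1
t=4: a0@(0,5):0 a1@(3,3):0 a2@(1,2):1 a3@(0,1):0 a4@(0,0):0 a5@(0,2):0 a6@(3,5):0 a7@(2,4):0 a8@(0,4):0 a9@(5,4):0 a10@(2,0):0 a11@(4,2):0 a12@(1,0):0 a13@(5,2):0 a14@(5,3):0 a15@(4,5):0 a16@(4,1):0 a17@(1,4):0 a18@(4,4):0 a19@(3,4):0 a20@(3,1):0 a21@(5,0):0 a22@(5,1):0 a23@(2,1):0
t=5: a0@(0,5):0 a1@(3,3):0 a2@(1,2):0 a3@(0,1):0 a4@(0,0):0 a5@(0,2):0 a6@(3,5):0 a7@(2,4):0 a8@(0,4):0 a9@(5,4):0 a10@(2,0):0 a11@(4,2):0 a12@(1,0):0 a13@(5,2):0 a14@(5,3):0 a15@(4,5):0 a16@(4,1):0 a17@(1,4):0 a18@(4,4):0 a19@(3,4):0 a20@(3,1):0 a21@(5,0):0 a22@(5,1):0 a23@(2,1):0
t=6: (unchanged — steady state)

0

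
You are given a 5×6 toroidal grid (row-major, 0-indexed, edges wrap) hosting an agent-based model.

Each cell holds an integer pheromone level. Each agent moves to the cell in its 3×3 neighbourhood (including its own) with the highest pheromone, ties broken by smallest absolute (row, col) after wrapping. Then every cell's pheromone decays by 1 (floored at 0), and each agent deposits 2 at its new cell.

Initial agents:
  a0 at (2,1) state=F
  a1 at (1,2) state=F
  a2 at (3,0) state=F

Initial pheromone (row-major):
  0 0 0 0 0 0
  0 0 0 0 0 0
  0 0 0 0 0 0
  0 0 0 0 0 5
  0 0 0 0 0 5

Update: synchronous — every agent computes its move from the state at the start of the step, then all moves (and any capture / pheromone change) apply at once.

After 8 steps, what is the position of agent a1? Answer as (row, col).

(0, 1)

t=1: a0@(1,0) a1@(0,1) a2@(3,5) | pheromone: 0 2 0 0 0 0 / 2 0 0 0 0 0 / 0 0 0 0 0 0 / 0 0 0 0 0 6 / 0 0 0 0 0 4
t=2: a0@(0,1) a1@(0,1) a2@(3,5) | pheromone: 0 5 0 0 0 0 / 1 0 0 0 0 0 / 0 0 0 0 0 0 / 0 0 0 0 0 7 / 0 0 0 0 0 3
t=3: a0@(0,1) a1@(0,1) a2@(3,5) | pheromone: 0 8 0 0 0 0 / 0 0 0 0 0 0 / 0 0 0 0 0 0 / 0 0 0 0 0 8 / 0 0 0 0 0 2
t=4: a0@(0,1) a1@(0,1) a2@(3,5) | pheromone: 0 11 0 0 0 0 / 0 0 0 0 0 0 / 0 0 0 0 0 0 / 0 0 0 0 0 9 / 0 0 0 0 0 1
t=5: a0@(0,1) a1@(0,1) a2@(3,5) | pheromone: 0 14 0 0 0 0 / 0 0 0 0 0 0 / 0 0 0 0 0 0 / 0 0 0 0 0 10 / 0 0 0 0 0 0
t=6: a0@(0,1) a1@(0,1) a2@(3,5) | pheromone: 0 17 0 0 0 0 / 0 0 0 0 0 0 / 0 0 0 0 0 0 / 0 0 0 0 0 11 / 0 0 0 0 0 0
t=7: a0@(0,1) a1@(0,1) a2@(3,5) | pheromone: 0 20 0 0 0 0 / 0 0 0 0 0 0 / 0 0 0 0 0 0 / 0 0 0 0 0 12 / 0 0 0 0 0 0
t=8: a0@(0,1) a1@(0,1) a2@(3,5) | pheromone: 0 23 0 0 0 0 / 0 0 0 0 0 0 / 0 0 0 0 0 0 / 0 0 0 0 0 13 / 0 0 0 0 0 0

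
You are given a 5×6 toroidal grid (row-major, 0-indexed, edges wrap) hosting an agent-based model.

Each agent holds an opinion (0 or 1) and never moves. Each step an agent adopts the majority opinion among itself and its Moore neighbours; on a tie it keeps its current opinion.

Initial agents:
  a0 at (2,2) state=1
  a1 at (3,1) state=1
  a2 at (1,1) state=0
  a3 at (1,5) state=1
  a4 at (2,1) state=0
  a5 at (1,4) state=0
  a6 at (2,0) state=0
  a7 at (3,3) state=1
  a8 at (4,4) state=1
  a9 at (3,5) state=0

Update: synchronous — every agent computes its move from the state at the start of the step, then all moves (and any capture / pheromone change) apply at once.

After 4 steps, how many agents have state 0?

t=1: a0@(2,2):1 a1@(3,1):1 a2@(1,1):0 a3@(1,5):0 a4@(2,1):0 a5@(1,4):0 a6@(2,0):0 a7@(3,3):1 a8@(4,4):1 a9@(3,5):0
t=2: (unchanged — steady state)

6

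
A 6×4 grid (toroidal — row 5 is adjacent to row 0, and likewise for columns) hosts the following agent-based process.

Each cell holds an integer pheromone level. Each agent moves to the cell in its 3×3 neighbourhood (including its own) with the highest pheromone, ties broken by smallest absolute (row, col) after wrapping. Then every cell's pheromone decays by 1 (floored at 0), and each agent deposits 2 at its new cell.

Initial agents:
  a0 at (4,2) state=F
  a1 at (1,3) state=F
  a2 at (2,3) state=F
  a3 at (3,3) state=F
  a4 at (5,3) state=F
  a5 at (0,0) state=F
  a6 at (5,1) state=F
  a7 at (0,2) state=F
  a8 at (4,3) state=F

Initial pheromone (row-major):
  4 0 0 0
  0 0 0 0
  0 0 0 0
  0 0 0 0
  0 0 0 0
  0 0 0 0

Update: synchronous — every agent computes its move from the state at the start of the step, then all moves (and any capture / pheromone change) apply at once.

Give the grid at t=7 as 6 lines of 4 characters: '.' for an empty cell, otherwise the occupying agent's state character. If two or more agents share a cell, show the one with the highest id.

t=1: a0@(3,1) a1@(0,0) a2@(1,0) a3@(2,0) a4@(0,0) a5@(0,0) a6@(0,0) a7@(0,1) a8@(3,0) | pheromone: 11 2 0 0 / 2 0 0 0 / 2 0 0 0 / 2 2 0 0 / 0 0 0 0 / 0 0 0 0
t=2: a0@(2,0) a1@(0,0) a2@(0,0) a3@(1,0) a4@(0,0) a5@(0,0) a6@(0,0) a7@(0,0) a8@(2,0) | pheromone: 22 1 0 0 / 3 0 0 0 / 5 0 0 0 / 1 1 0 0 / 0 0 0 0 / 0 0 0 0
t=3: a0@(2,0) a1@(0,0) a2@(0,0) a3@(0,0) a4@(0,0) a5@(0,0) a6@(0,0) a7@(0,0) a8@(2,0) | pheromone: 35 0 0 0 / 2 0 0 0 / 8 0 0 0 / 0 0 0 0 / 0 0 0 0 / 0 0 0 0
t=4: a0@(2,0) a1@(0,0) a2@(0,0) a3@(0,0) a4@(0,0) a5@(0,0) a6@(0,0) a7@(0,0) a8@(2,0) | pheromone: 48 0 0 0 / 1 0 0 0 / 11 0 0 0 / 0 0 0 0 / 0 0 0 0 / 0 0 0 0
t=5: a0@(2,0) a1@(0,0) a2@(0,0) a3@(0,0) a4@(0,0) a5@(0,0) a6@(0,0) a7@(0,0) a8@(2,0) | pheromone: 61 0 0 0 / 0 0 0 0 / 14 0 0 0 / 0 0 0 0 / 0 0 0 0 / 0 0 0 0
t=6: a0@(2,0) a1@(0,0) a2@(0,0) a3@(0,0) a4@(0,0) a5@(0,0) a6@(0,0) a7@(0,0) a8@(2,0) | pheromone: 74 0 0 0 / 0 0 0 0 / 17 0 0 0 / 0 0 0 0 / 0 0 0 0 / 0 0 0 0
t=7: a0@(2,0) a1@(0,0) a2@(0,0) a3@(0,0) a4@(0,0) a5@(0,0) a6@(0,0) a7@(0,0) a8@(2,0) | pheromone: 87 0 0 0 / 0 0 0 0 / 20 0 0 0 / 0 0 0 0 / 0 0 0 0 / 0 0 0 0

F...
....
F...
....
....
....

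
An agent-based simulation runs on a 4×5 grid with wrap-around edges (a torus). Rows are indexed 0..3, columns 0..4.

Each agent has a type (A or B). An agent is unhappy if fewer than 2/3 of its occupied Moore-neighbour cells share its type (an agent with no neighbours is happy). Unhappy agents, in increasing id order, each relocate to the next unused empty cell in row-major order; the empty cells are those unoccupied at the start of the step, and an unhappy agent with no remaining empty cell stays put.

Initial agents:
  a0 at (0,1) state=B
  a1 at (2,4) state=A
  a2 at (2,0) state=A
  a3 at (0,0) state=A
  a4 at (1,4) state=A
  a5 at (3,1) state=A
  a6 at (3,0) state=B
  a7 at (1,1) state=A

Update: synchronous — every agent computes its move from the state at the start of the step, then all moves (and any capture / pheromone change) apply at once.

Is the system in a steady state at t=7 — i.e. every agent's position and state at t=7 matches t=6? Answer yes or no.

t=1: a0@(0,2):B a1@(2,4):A a2@(2,0):A a3@(0,3):A a4@(1,4):A a5@(0,4):A a6@(1,0):B a7@(1,1):A
t=2: a0@(0,0):B a1@(2,4):A a2@(2,0):A a3@(0,3):A a4@(1,4):A a5@(0,4):A a6@(0,1):B a7@(1,2):A
t=3: a0@(0,2):B a1@(2,4):A a2@(2,0):A a3@(0,3):A a4@(1,4):A a5@(0,4):A a6@(1,0):B a7@(1,1):A
t=4: a0@(0,0):B a1@(2,4):A a2@(2,0):A a3@(0,3):A a4@(1,4):A a5@(0,4):A a6@(0,1):B a7@(1,2):A
t=5: a0@(0,2):B a1@(2,4):A a2@(2,0):A a3@(0,3):A a4@(1,4):A a5@(0,4):A a6@(1,0):B a7@(1,1):A
t=6: a0@(0,0):B a1@(2,4):A a2@(2,0):A a3@(0,3):A a4@(1,4):A a5@(0,4):A a6@(0,1):B a7@(1,2):A
t=7: a0@(0,2):B a1@(2,4):A a2@(2,0):A a3@(0,3):A a4@(1,4):A a5@(0,4):A a6@(1,0):B a7@(1,1):A

no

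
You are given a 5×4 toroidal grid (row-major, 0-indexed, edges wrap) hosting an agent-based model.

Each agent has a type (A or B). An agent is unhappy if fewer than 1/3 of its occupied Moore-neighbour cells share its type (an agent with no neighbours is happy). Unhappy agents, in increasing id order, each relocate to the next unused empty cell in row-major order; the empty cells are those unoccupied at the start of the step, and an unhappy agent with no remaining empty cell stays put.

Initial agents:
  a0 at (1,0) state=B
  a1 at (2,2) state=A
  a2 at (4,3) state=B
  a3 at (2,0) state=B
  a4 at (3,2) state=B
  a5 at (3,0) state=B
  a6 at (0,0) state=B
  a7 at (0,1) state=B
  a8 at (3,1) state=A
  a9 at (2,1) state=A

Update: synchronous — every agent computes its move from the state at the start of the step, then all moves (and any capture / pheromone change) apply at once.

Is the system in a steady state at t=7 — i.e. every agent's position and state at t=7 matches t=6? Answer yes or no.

yes

t=1: a0@(1,0):B a1@(2,2):A a2@(4,3):B a3@(2,0):B a4@(0,2):B a5@(3,0):B a6@(0,0):B a7@(0,1):B a8@(3,1):A a9@(2,1):A
t=2: (unchanged — steady state)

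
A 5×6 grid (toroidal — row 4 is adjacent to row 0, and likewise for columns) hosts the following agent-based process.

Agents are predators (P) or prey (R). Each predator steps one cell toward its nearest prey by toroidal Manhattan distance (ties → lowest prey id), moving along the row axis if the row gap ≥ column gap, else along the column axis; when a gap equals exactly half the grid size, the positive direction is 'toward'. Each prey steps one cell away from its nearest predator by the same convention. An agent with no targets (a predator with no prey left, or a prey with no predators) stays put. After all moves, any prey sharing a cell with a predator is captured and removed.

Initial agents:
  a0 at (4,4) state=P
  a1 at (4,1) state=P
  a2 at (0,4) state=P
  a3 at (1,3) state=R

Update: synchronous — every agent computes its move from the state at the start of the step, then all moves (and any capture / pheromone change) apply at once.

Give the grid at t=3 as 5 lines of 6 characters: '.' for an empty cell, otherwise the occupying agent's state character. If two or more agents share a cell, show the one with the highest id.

......
......
.P..P.
....P.
...R..

t=1: a0@(0,4):P a1@(0,1):P a2@(1,4):P a3@(2,3):R
t=2: a0@(1,4):P a1@(1,1):P a2@(2,4):P a3@(3,3):R
t=3: a0@(2,4):P a1@(2,1):P a2@(3,4):P a3@(4,3):R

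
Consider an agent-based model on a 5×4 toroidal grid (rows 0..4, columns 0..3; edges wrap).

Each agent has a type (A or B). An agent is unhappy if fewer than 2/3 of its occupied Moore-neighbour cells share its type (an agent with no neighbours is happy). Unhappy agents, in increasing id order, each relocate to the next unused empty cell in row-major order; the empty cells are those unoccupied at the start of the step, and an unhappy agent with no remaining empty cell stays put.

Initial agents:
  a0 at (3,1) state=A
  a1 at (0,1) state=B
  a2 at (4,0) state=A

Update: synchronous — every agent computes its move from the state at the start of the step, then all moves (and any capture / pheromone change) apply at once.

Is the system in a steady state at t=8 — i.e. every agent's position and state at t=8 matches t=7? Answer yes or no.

t=1: a0@(3,1):A a1@(0,0):B a2@(0,2):A
t=2: (unchanged — steady state)

yes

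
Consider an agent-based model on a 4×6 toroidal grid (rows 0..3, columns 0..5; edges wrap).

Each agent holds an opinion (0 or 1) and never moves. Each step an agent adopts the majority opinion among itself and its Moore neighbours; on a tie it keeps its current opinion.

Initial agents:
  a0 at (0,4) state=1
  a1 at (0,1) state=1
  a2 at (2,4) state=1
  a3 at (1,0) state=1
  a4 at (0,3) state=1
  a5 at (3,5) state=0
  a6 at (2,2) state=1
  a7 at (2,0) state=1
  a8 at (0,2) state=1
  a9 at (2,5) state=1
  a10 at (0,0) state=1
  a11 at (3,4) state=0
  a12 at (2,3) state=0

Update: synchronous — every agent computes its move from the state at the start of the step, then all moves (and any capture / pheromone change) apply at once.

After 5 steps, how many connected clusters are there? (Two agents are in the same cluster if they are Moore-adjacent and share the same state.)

1

t=1: a0@(0,4):1 a1@(0,1):1 a2@(2,4):0 a3@(1,0):1 a4@(0,3):1 a5@(3,5):1 a6@(2,2):1 a7@(2,0):1 a8@(0,2):1 a9@(2,5):1 a10@(0,0):1 a11@(3,4):1 a12@(2,3):0
t=2: a0@(0,4):1 a1@(0,1):1 a2@(2,4):1 a3@(1,0):1 a4@(0,3):1 a5@(3,5):1 a6@(2,2):1 a7@(2,0):1 a8@(0,2):1 a9@(2,5):1 a10@(0,0):1 a11@(3,4):1 a12@(2,3):0
t=3: a0@(0,4):1 a1@(0,1):1 a2@(2,4):1 a3@(1,0):1 a4@(0,3):1 a5@(3,5):1 a6@(2,2):1 a7@(2,0):1 a8@(0,2):1 a9@(2,5):1 a10@(0,0):1 a11@(3,4):1 a12@(2,3):1
t=4: (unchanged — steady state)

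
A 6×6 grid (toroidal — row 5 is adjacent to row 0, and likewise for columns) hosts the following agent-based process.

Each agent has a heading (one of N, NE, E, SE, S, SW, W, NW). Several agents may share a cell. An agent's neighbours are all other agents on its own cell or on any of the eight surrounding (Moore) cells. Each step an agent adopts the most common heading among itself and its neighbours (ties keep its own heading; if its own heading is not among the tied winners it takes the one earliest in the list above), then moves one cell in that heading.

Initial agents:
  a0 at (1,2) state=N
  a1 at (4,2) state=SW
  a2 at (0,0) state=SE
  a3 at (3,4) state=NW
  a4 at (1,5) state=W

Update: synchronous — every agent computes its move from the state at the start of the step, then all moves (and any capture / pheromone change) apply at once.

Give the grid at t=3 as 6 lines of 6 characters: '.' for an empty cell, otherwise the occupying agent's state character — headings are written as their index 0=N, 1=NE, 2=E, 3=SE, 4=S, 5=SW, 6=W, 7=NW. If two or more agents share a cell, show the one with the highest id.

.7....
..6..5
......
...3..
..0...
......

t=1: a0@(0,2):N a1@(5,1):SW a2@(1,1):SE a3@(2,3):NW a4@(1,4):W
t=2: a0@(5,2):N a1@(0,0):SW a2@(2,2):SE a3@(1,2):NW a4@(1,3):W
t=3: a0@(4,2):N a1@(1,5):SW a2@(3,3):SE a3@(0,1):NW a4@(1,2):W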